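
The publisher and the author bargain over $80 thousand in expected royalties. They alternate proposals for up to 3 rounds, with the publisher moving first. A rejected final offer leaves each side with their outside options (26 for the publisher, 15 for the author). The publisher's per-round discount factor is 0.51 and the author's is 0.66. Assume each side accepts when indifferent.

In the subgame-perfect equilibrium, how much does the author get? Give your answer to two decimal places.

By backward induction:
Round 3 (the publisher proposes): the author gets 15 if talks fail, so the publisher offers 15 and keeps 65.
Round 2 (the author proposes): the publisher can get 65 next round, worth 0.51 × 65 = 33.15 now, so the author offers 33.15, keeping 46.85.
Round 1 (the publisher proposes): the author can get 46.85 next round, worth 0.66 × 46.85 = 30.921 now. The publisher offers 30.921 and keeps 80 − 30.921 = 49.079.

30.92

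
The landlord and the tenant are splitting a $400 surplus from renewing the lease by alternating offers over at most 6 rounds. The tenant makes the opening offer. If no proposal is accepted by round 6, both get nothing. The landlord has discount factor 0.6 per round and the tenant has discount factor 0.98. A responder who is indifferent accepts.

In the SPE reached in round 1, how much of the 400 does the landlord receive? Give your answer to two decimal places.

90.60

Round 6 (the landlord proposes): the tenant will accept anything ≥ 0, so the landlord offers 0 and keeps 400.
Round 5 (the tenant proposes): the landlord can get 400 next round, worth 0.6 × 400 = 240 now; the tenant offers that and keeps 160.
Round 4 (the landlord proposes): the tenant can get 160 next round, worth 0.98 × 160 = 156.8 now, so the landlord offers 156.8, keeping 243.2.
Round 3 (the tenant proposes): the landlord can get 243.2 next round, worth 0.6 × 243.2 = 145.92 now. The tenant offers 145.92 and keeps 400 − 145.92 = 254.08.
Round 2 (the landlord proposes): the tenant can get 254.08 next round, worth 0.98 × 254.08 = 248.9984 now; the landlord offers that and keeps 151.0016.
Round 1 (the tenant proposes): the landlord can get 151.0016 next round, worth 0.6 × 151.0016 = 90.60096 now. The tenant offers 90.60096 and keeps 400 − 90.60096 = 309.39904.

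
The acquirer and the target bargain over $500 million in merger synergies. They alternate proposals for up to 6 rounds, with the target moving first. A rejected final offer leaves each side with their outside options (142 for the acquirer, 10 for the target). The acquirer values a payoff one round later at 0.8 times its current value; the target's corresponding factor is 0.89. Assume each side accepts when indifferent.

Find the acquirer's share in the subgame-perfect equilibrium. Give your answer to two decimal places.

274.05

By backward induction:
Round 6 (the acquirer proposes): the target gets 10 if talks fail, so the acquirer offers 10 and keeps 490.
Round 5 (the target proposes): the acquirer can get 490 next round, worth 0.8 × 490 = 392 now, so the target offers 392, keeping 108.
Round 4 (the acquirer proposes): the target can get 108 next round, worth 0.89 × 108 = 96.12 now. The acquirer offers 96.12 and keeps 500 − 96.12 = 403.88.
Round 3 (the target proposes): the acquirer can get 403.88 next round, worth 0.8 × 403.88 = 323.104 now, so the target offers 323.104, keeping 176.896.
Round 2 (the acquirer proposes): the target can get 176.896 next round, worth 0.89 × 176.896 = 157.43744 now. The acquirer offers 157.43744 and keeps 500 − 157.43744 = 342.56256.
Round 1 (the target proposes): the acquirer can get 342.56256 next round, worth 0.8 × 342.56256 = 274.050048 now. The target offers 274.050048 and keeps 500 − 274.050048 = 225.949952.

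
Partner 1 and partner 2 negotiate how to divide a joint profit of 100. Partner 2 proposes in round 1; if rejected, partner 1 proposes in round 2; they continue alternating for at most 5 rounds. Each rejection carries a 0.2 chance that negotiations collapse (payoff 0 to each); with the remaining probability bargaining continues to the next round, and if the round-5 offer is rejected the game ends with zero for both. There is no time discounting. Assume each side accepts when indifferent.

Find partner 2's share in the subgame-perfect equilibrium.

73.76

Round 5 (partner 2 proposes): rejection yields 0 for partner 1; partner 2 offers 0 and keeps 100.
Round 4 (partner 1 proposes): rejecting gives partner 2 an expected 0.8 × 100 = 80; partner 1 offers that and keeps 20.
Round 3 (partner 2 proposes): rejecting gives partner 1 an expected 0.8 × 20 = 16, so partner 2 offers 16, keeping 84.
Round 2 (partner 1 proposes): rejecting gives partner 2 an expected 0.8 × 84 = 67.2. Partner 1 offers 67.2 and keeps 100 − 67.2 = 32.8.
Round 1 (partner 2 proposes): rejecting gives partner 1 an expected 0.8 × 32.8 = 26.24; partner 2 offers that and keeps 73.76.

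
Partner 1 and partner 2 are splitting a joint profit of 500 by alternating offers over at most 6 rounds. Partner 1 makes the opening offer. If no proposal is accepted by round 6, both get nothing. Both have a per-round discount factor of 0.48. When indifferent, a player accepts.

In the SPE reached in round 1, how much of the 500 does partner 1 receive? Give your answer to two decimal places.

333.71

Work backward from the last round.
Round 6 (partner 2 proposes): partner 1 will accept anything ≥ 0, so partner 2 offers 0 and keeps 500.
Round 5 (partner 1 proposes): partner 2 can get 500 next round, worth 0.48 × 500 = 240 now; partner 1 offers that and keeps 260.
Round 4 (partner 2 proposes): partner 1 can get 260 next round, worth 0.48 × 260 = 124.8 now; partner 2 offers that and keeps 375.2.
Round 3 (partner 1 proposes): partner 2 can get 375.2 next round, worth 0.48 × 375.2 = 180.096 now; partner 1 offers that and keeps 319.904.
Round 2 (partner 2 proposes): partner 1 can get 319.904 next round, worth 0.48 × 319.904 = 153.55392 now. Partner 2 offers 153.55392 and keeps 500 − 153.55392 = 346.44608.
Round 1 (partner 1 proposes): partner 2 can get 346.44608 next round, worth 0.48 × 346.44608 = 166.2941184 now, so partner 1 offers 166.2941184, keeping 333.7058816.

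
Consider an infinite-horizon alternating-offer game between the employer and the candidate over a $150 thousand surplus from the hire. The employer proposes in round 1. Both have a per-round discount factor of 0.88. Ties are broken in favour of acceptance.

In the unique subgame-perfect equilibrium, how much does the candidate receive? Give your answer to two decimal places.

70.21

When the employer proposes, the candidate accepts any offer worth at least 0.88 times what the candidate would get by proposing next round; and vice versa.
This gives x = 150 − 0.88y and y = 150 − 0.88x, where x and y are each side's share when it proposes.
Hence (1 − 0.88·0.88)x = 150(1 − 0.88), i.e. 0.2256·x = 18.
x ≈ 79.7872; the candidate's share is 150 − x ≈ 70.2128.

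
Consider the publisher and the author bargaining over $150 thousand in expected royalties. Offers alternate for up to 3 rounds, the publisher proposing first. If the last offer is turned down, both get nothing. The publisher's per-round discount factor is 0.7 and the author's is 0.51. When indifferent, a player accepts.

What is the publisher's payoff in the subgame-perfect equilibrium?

Round 3 (the publisher proposes): rejection yields 0 for the author; the publisher offers 0 and keeps 150.
Round 2 (the author proposes): the publisher can get 150 next round, worth 0.7 × 150 = 105 now; the author offers that and keeps 45.
Round 1 (the publisher proposes): the author can get 45 next round, worth 0.51 × 45 = 22.95 now. The publisher offers 22.95 and keeps 150 − 22.95 = 127.05.

127.05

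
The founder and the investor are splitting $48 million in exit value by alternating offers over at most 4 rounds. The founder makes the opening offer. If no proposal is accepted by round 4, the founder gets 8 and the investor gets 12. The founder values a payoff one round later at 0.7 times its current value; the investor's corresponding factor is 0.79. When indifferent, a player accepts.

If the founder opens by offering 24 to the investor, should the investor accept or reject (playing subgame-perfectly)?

Work out the investor's continuation value if the offer is rejected.
Round 4 (the investor proposes): the founder gets 8 if talks fail, so the investor offers 8 and keeps 40.
Round 3 (the founder proposes): the investor can get 40 next round, worth 0.79 × 40 = 31.6 now; the founder offers that and keeps 16.4.
Round 2 (the investor proposes): the founder can get 16.4 next round, worth 0.7 × 16.4 = 11.48 now, so the investor offers 11.48, keeping 36.52.
So by rejecting in round 1, the investor gets 36.52 next round, worth 0.79 × 36.52 = 28.8508 now.
Offer 24 < 28.8508, so the investor rejects.

Reject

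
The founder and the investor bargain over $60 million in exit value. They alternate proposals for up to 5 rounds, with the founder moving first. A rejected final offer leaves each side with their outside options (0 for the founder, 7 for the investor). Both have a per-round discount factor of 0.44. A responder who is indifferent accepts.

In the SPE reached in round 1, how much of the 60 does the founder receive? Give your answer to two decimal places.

42.09

Round 5 (the founder proposes): the investor gets 7 if talks fail, so the founder offers 7 and keeps 53.
Round 4 (the investor proposes): the founder can get 53 next round, worth 0.44 × 53 = 23.32 now, so the investor offers 23.32, keeping 36.68.
Round 3 (the founder proposes): the investor can get 36.68 next round, worth 0.44 × 36.68 = 16.1392 now; the founder offers that and keeps 43.8608.
Round 2 (the investor proposes): the founder can get 43.8608 next round, worth 0.44 × 43.8608 = 19.298752 now, so the investor offers 19.298752, keeping 40.701248.
Round 1 (the founder proposes): the investor can get 40.701248 next round, worth 0.44 × 40.701248 = 17.90854912 now. The founder offers 17.90854912 and keeps 60 − 17.90854912 = 42.09145088.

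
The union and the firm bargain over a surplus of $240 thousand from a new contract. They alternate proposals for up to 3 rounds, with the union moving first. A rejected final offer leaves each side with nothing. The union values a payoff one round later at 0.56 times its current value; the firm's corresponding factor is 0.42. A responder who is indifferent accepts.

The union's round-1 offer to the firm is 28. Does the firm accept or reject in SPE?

Reject

Work out the firm's continuation value if the offer is rejected.
Round 3 (the union proposes): the firm will accept anything ≥ 0, so the union offers 0 and keeps 240.
Round 2 (the firm proposes): the union can get 240 next round, worth 0.56 × 240 = 134.4 now; the firm offers that and keeps 105.6.
So by rejecting in round 1, the firm gets 105.6 next round, worth 0.42 × 105.6 = 44.352 now.
Offer 28 < 44.352, so the firm rejects.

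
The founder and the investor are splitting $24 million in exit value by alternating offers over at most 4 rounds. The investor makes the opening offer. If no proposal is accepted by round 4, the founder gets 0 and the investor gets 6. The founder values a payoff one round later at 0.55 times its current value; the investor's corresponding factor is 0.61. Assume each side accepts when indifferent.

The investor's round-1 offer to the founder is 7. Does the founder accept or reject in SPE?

Round 4 (the founder proposes): the investor gets 6 if talks fail, so the founder offers 6 and keeps 18.
Round 3 (the investor proposes): the founder can get 18 next round, worth 0.55 × 18 = 9.9 now. The investor offers 9.9 and keeps 24 − 9.9 = 14.1.
Round 2 (the founder proposes): the investor can get 14.1 next round, worth 0.61 × 14.1 = 8.601 now; the founder offers that and keeps 15.399.
So by rejecting in round 1, the founder gets 15.399 next round, worth 0.55 × 15.399 = 8.46945 now.
Offer 7 < 8.46945, so the founder rejects.

Reject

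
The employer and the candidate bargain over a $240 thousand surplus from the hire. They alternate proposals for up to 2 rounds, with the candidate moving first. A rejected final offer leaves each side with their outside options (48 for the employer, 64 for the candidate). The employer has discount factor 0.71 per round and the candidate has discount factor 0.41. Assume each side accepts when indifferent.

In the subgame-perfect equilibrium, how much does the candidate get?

Round 2 (the employer proposes): the candidate gets 64 if talks fail, so the employer offers 64 and keeps 176.
Round 1 (the candidate proposes): the employer can get 176 next round, worth 0.71 × 176 = 124.96 now. The candidate offers 124.96 and keeps 240 − 124.96 = 115.04.

115.04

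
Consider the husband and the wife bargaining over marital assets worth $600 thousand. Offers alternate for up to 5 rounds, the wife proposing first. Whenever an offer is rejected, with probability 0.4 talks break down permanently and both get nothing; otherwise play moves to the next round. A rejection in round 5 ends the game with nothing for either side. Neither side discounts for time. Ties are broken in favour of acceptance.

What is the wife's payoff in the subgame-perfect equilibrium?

By backward induction:
Round 5 (the wife proposes): the husband will accept anything ≥ 0, so the wife offers 0 and keeps 600.
Round 4 (the husband proposes): rejecting gives the wife an expected 0.6 × 600 = 360. The husband offers 360 and keeps 600 − 360 = 240.
Round 3 (the wife proposes): rejecting gives the husband an expected 0.6 × 240 = 144. The wife offers 144 and keeps 600 − 144 = 456.
Round 2 (the husband proposes): rejecting gives the wife an expected 0.6 × 456 = 273.6. The husband offers 273.6 and keeps 600 − 273.6 = 326.4.
Round 1 (the wife proposes): rejecting gives the husband an expected 0.6 × 326.4 = 195.84, so the wife offers 195.84, keeping 404.16.

404.16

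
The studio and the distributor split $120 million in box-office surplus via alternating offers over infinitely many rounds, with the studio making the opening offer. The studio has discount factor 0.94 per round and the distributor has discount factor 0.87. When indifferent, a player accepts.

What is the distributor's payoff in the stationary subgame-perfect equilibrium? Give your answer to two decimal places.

34.38

Let x be the studio's share when the studio proposes and y be the distributor's share when the distributor proposes.
The distributor accepts iff offered ≥ 0.87·y, so x = 120 − 0.87y. Symmetrically y = 120 − 0.94x.
Substituting: x = 120 − 0.87(120 − 0.94x), giving x(1 − 0.94·0.87) = 120(1 − 0.87).
So x = 120 × 0.13 / 0.1822 ≈ 85.6202, and the distributor receives 120 − x ≈ 34.3798.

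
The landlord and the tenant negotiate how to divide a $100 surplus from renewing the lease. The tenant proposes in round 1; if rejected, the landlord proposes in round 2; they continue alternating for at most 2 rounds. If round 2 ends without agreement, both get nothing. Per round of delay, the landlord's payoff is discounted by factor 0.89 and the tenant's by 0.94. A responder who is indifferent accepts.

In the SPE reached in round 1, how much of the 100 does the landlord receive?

89

By backward induction:
Round 2 (the landlord proposes): the tenant will accept anything ≥ 0, so the landlord offers 0 and keeps 100.
Round 1 (the tenant proposes): the landlord can get 100 next round, worth 0.89 × 100 = 89 now; the tenant offers that and keeps 11.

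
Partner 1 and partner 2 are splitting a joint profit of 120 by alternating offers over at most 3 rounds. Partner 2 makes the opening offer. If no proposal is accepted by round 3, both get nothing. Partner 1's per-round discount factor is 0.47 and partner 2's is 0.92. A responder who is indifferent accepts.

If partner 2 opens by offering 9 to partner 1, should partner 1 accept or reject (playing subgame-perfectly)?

Accept

Round 3 (partner 2 proposes): partner 1 will accept anything ≥ 0, so partner 2 offers 0 and keeps 120.
Round 2 (partner 1 proposes): partner 2 can get 120 next round, worth 0.92 × 120 = 110.4 now; partner 1 offers that and keeps 9.6.
So by rejecting in round 1, partner 1 gets 9.6 next round, worth 0.47 × 9.6 = 4.512 now.
Offer 9 ≥ 4.512, so partner 1 accepts.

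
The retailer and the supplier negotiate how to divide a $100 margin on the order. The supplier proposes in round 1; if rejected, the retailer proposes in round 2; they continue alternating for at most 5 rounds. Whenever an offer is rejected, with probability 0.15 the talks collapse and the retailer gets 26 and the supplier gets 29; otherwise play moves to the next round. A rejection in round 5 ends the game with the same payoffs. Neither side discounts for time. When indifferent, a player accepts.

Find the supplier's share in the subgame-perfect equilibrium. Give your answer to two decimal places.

64.12

Round 5 (the supplier proposes): the retailer gets 26 if talks fail, so the supplier offers 26 and keeps 74.
Round 4 (the retailer proposes): rejecting gives the supplier an expected 0.85 × 74 + 0.15 × 29 = 67.25; the retailer offers that and keeps 32.75.
Round 3 (the supplier proposes): rejecting gives the retailer an expected 0.85 × 32.75 + 0.15 × 26 = 31.7375; the supplier offers that and keeps 68.2625.
Round 2 (the retailer proposes): rejecting gives the supplier an expected 0.85 × 68.2625 + 0.15 × 29 = 62.373125; the retailer offers that and keeps 37.626875.
Round 1 (the supplier proposes): rejecting gives the retailer an expected 0.85 × 37.626875 + 0.15 × 26 = 35.88284375. The supplier offers 35.88284375 and keeps 100 − 35.88284375 = 64.11715625.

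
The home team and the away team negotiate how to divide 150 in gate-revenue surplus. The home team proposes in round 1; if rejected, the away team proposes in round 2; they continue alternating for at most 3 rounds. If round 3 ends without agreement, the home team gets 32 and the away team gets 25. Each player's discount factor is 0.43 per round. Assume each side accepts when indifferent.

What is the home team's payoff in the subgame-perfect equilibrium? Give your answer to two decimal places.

Round 3 (the home team proposes): the away team gets 25 if talks fail, so the home team offers 25 and keeps 125.
Round 2 (the away team proposes): the home team can get 125 next round, worth 0.43 × 125 = 53.75 now. The away team offers 53.75 and keeps 150 − 53.75 = 96.25.
Round 1 (the home team proposes): the away team can get 96.25 next round, worth 0.43 × 96.25 = 41.3875 now. The home team offers 41.3875 and keeps 150 − 41.3875 = 108.6125.

108.61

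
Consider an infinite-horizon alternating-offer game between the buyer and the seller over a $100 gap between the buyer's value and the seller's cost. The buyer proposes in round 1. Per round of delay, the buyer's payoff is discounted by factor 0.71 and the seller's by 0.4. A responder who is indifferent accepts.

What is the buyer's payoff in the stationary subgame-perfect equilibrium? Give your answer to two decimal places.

Let x be the buyer's share when the buyer proposes and y be the seller's share when the seller proposes.
The seller accepts iff offered ≥ 0.4·y, so x = 100 − 0.4y. Symmetrically y = 100 − 0.71x.
Substituting: x = 100 − 0.4(100 − 0.71x), giving x(1 − 0.71·0.4) = 100(1 − 0.4).
So x = 100 × 0.6 / 0.716 ≈ 83.7989, and the seller receives 100 − x ≈ 16.2011.

83.80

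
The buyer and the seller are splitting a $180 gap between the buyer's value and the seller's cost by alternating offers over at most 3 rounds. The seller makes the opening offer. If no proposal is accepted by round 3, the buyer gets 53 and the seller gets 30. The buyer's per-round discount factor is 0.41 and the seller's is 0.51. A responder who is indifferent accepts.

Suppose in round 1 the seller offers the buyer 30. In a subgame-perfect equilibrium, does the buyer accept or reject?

Round 3 (the seller proposes): the buyer gets 53 if talks fail, so the seller offers 53 and keeps 127.
Round 2 (the buyer proposes): the seller can get 127 next round, worth 0.51 × 127 = 64.77 now; the buyer offers that and keeps 115.23.
So by rejecting in round 1, the buyer gets 115.23 next round, worth 0.41 × 115.23 = 47.2443 now.
Offer 30 < 47.2443, so the buyer rejects.

Reject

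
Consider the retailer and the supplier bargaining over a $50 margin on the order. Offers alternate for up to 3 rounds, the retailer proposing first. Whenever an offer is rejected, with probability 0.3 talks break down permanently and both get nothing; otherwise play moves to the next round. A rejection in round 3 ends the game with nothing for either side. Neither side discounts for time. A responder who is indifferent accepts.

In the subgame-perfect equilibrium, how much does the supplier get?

Round 3 (the retailer proposes): rejection yields 0 for the supplier; the retailer offers 0 and keeps 50.
Round 2 (the supplier proposes): rejecting gives the retailer an expected 0.7 × 50 = 35. The supplier offers 35 and keeps 50 − 35 = 15.
Round 1 (the retailer proposes): rejecting gives the supplier an expected 0.7 × 15 = 10.5, so the retailer offers 10.5, keeping 39.5.

10.5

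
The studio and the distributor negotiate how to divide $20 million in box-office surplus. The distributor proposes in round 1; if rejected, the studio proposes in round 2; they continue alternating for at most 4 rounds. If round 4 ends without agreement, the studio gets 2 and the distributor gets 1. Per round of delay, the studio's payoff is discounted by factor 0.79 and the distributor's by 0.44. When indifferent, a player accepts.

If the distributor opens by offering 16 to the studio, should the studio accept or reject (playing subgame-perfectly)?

Round 4 (the studio proposes): the distributor gets 1 if talks fail, so the studio offers 1 and keeps 19.
Round 3 (the distributor proposes): the studio can get 19 next round, worth 0.79 × 19 = 15.01 now. The distributor offers 15.01 and keeps 20 − 15.01 = 4.99.
Round 2 (the studio proposes): the distributor can get 4.99 next round, worth 0.44 × 4.99 = 2.1956 now; the studio offers that and keeps 17.8044.
So by rejecting in round 1, the studio gets 17.8044 next round, worth 0.79 × 17.8044 = 14.065476 now.
Offer 16 ≥ 14.065476, so the studio accepts.

Accept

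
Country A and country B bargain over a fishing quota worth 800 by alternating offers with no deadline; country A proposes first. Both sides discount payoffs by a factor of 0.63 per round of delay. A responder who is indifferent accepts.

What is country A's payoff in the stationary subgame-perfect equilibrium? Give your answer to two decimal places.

When country A proposes, country B accepts any offer worth at least 0.63 times what country B would get by proposing next round; and vice versa.
This gives x = 800 − 0.63y and y = 800 − 0.63x, where x and y are each side's share when it proposes.
Hence (1 − 0.63·0.63)x = 800(1 − 0.63), i.e. 0.6031·x = 296.
x ≈ 490.7975; country B's share is 800 − x ≈ 309.2025.

490.80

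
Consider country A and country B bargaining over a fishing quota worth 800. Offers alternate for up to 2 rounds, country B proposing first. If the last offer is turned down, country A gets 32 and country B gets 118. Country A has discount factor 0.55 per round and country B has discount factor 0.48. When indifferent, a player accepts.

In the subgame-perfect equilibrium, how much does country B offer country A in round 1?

Work backward from the last round.
Round 2 (country A proposes): country B gets 118 if talks fail, so country A offers 118 and keeps 682.
Round 1 (country B proposes): country A can get 682 next round, worth 0.55 × 682 = 375.1 now. Country B offers 375.1 and keeps 800 − 375.1 = 424.9.

375.1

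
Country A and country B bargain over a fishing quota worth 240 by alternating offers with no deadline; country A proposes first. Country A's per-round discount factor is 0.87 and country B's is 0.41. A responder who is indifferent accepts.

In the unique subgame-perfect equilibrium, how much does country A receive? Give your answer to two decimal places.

220.12

In a stationary SPE each proposer offers the other exactly their discounted continuation value.
If country A keeps x when proposing and country B keeps y when proposing, then x = 240 − 0.41y and y = 240 − 0.87x.
Solving: x = 240(1 − 0.41) / (1 − 0.87·0.41) = 141.6 / 0.6433 ≈ 220.1150.
Country B gets 240 − 220.1150 ≈ 19.8850.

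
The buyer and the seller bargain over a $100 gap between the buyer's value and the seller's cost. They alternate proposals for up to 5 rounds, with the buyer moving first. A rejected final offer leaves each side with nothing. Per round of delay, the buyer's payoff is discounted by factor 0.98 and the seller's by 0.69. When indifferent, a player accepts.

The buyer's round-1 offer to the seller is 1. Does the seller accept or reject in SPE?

Reject

Round 5 (the buyer proposes): the seller will accept anything ≥ 0, so the buyer offers 0 and keeps 100.
Round 4 (the seller proposes): the buyer can get 100 next round, worth 0.98 × 100 = 98 now. The seller offers 98 and keeps 100 − 98 = 2.
Round 3 (the buyer proposes): the seller can get 2 next round, worth 0.69 × 2 = 1.38 now, so the buyer offers 1.38, keeping 98.62.
Round 2 (the seller proposes): the buyer can get 98.62 next round, worth 0.98 × 98.62 = 96.6476 now, so the seller offers 96.6476, keeping 3.3524.
So by rejecting in round 1, the seller gets 3.3524 next round, worth 0.69 × 3.3524 = 2.313156 now.
Offer 1 < 2.313156, so the seller rejects.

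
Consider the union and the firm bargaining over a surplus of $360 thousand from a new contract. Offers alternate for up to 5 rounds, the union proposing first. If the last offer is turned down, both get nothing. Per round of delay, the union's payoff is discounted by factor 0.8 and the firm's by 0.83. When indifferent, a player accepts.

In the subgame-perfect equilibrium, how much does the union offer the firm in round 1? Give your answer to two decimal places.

99.44

Round 5 (the union proposes): the firm will accept anything ≥ 0, so the union offers 0 and keeps 360.
Round 4 (the firm proposes): the union can get 360 next round, worth 0.8 × 360 = 288 now. The firm offers 288 and keeps 360 − 288 = 72.
Round 3 (the union proposes): the firm can get 72 next round, worth 0.83 × 72 = 59.76 now. The union offers 59.76 and keeps 360 − 59.76 = 300.24.
Round 2 (the firm proposes): the union can get 300.24 next round, worth 0.8 × 300.24 = 240.192 now; the firm offers that and keeps 119.808.
Round 1 (the union proposes): the firm can get 119.808 next round, worth 0.83 × 119.808 = 99.44064 now, so the union offers 99.44064, keeping 260.55936.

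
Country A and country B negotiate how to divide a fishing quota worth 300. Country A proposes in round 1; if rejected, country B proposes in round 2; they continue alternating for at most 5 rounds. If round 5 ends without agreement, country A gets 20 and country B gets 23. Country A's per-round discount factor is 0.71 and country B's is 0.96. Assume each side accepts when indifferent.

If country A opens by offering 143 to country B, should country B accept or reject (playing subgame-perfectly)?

Reject

Round 5 (country A proposes): country B gets 23 if talks fail, so country A offers 23 and keeps 277.
Round 4 (country B proposes): country A can get 277 next round, worth 0.71 × 277 = 196.67 now; country B offers that and keeps 103.33.
Round 3 (country A proposes): country B can get 103.33 next round, worth 0.96 × 103.33 = 99.1968 now, so country A offers 99.1968, keeping 200.8032.
Round 2 (country B proposes): country A can get 200.8032 next round, worth 0.71 × 200.8032 = 142.570272 now, so country B offers 142.570272, keeping 157.429728.
So by rejecting in round 1, country B gets 157.429728 next round, worth 0.96 × 157.429728 = 151.13253888 now.
Offer 143 < 151.13253888, so country B rejects.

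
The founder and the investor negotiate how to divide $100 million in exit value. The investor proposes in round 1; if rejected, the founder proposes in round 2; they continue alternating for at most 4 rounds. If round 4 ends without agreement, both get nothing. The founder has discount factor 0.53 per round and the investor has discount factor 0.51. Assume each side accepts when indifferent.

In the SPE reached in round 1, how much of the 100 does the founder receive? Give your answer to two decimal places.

40.30

Round 4 (the founder proposes): rejection yields 0 for the investor; the founder offers 0 and keeps 100.
Round 3 (the investor proposes): the founder can get 100 next round, worth 0.53 × 100 = 53 now; the investor offers that and keeps 47.
Round 2 (the founder proposes): the investor can get 47 next round, worth 0.51 × 47 = 23.97 now, so the founder offers 23.97, keeping 76.03.
Round 1 (the investor proposes): the founder can get 76.03 next round, worth 0.53 × 76.03 = 40.2959 now; the investor offers that and keeps 59.7041.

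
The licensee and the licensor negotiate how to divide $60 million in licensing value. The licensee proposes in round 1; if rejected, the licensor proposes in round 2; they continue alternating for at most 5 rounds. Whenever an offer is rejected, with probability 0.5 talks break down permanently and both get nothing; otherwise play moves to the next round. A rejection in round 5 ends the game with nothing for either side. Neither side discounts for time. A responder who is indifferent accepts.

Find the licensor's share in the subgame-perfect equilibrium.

18.75

By backward induction:
Round 5 (the licensee proposes): rejection yields 0 for the licensor; the licensee offers 0 and keeps 60.
Round 4 (the licensor proposes): rejecting gives the licensee an expected 0.5 × 60 = 30, so the licensor offers 30, keeping 30.
Round 3 (the licensee proposes): rejecting gives the licensor an expected 0.5 × 30 = 15, so the licensee offers 15, keeping 45.
Round 2 (the licensor proposes): rejecting gives the licensee an expected 0.5 × 45 = 22.5, so the licensor offers 22.5, keeping 37.5.
Round 1 (the licensee proposes): rejecting gives the licensor an expected 0.5 × 37.5 = 18.75. The licensee offers 18.75 and keeps 60 − 18.75 = 41.25.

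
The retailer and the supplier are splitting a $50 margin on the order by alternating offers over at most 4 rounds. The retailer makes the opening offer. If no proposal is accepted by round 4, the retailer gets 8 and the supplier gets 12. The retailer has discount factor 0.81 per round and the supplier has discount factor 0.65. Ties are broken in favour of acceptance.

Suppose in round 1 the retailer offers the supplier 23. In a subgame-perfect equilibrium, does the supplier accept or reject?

Accept

Round 4 (the supplier proposes): the retailer gets 8 if talks fail, so the supplier offers 8 and keeps 42.
Round 3 (the retailer proposes): the supplier can get 42 next round, worth 0.65 × 42 = 27.3 now, so the retailer offers 27.3, keeping 22.7.
Round 2 (the supplier proposes): the retailer can get 22.7 next round, worth 0.81 × 22.7 = 18.387 now, so the supplier offers 18.387, keeping 31.613.
So by rejecting in round 1, the supplier gets 31.613 next round, worth 0.65 × 31.613 = 20.54845 now.
Offer 23 ≥ 20.54845, so the supplier accepts.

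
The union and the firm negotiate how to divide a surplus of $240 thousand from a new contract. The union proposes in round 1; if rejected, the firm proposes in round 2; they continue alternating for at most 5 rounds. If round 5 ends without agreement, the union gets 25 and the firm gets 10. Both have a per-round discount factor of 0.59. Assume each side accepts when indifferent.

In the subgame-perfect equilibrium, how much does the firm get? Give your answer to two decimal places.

Round 5 (the union proposes): the firm gets 10 if talks fail, so the union offers 10 and keeps 230.
Round 4 (the firm proposes): the union can get 230 next round, worth 0.59 × 230 = 135.7 now, so the firm offers 135.7, keeping 104.3.
Round 3 (the union proposes): the firm can get 104.3 next round, worth 0.59 × 104.3 = 61.537 now, so the union offers 61.537, keeping 178.463.
Round 2 (the firm proposes): the union can get 178.463 next round, worth 0.59 × 178.463 = 105.29317 now. The firm offers 105.29317 and keeps 240 − 105.29317 = 134.70683.
Round 1 (the union proposes): the firm can get 134.70683 next round, worth 0.59 × 134.70683 = 79.4770297 now; the union offers that and keeps 160.5229703.

79.48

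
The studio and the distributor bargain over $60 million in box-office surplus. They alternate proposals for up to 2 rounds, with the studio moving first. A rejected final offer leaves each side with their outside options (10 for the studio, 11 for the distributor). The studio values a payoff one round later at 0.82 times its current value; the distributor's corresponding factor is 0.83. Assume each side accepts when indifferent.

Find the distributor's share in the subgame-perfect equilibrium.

Solve by backward induction from round 2.
Round 2 (the distributor proposes): the studio gets 10 if talks fail, so the distributor offers 10 and keeps 50.
Round 1 (the studio proposes): the distributor can get 50 next round, worth 0.83 × 50 = 41.5 now; the studio offers that and keeps 18.5.

41.5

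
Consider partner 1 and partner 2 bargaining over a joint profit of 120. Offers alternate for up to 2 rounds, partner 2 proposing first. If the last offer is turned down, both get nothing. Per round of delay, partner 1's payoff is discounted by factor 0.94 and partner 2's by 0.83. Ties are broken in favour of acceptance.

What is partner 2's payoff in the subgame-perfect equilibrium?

Work backward from the last round.
Round 2 (partner 1 proposes): partner 2 will accept anything ≥ 0, so partner 1 offers 0 and keeps 120.
Round 1 (partner 2 proposes): partner 1 can get 120 next round, worth 0.94 × 120 = 112.8 now. Partner 2 offers 112.8 and keeps 120 − 112.8 = 7.2.

7.2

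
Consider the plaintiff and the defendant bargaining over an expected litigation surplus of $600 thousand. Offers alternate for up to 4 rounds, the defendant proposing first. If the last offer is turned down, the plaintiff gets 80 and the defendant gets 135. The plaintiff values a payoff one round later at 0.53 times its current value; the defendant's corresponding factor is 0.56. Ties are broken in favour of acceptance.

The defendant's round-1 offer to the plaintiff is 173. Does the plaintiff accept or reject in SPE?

Work out the plaintiff's continuation value if the offer is rejected.
Round 4 (the plaintiff proposes): the defendant gets 135 if talks fail, so the plaintiff offers 135 and keeps 465.
Round 3 (the defendant proposes): the plaintiff can get 465 next round, worth 0.53 × 465 = 246.45 now. The defendant offers 246.45 and keeps 600 − 246.45 = 353.55.
Round 2 (the plaintiff proposes): the defendant can get 353.55 next round, worth 0.56 × 353.55 = 197.988 now; the plaintiff offers that and keeps 402.012.
So by rejecting in round 1, the plaintiff gets 402.012 next round, worth 0.53 × 402.012 = 213.06636 now.
Offer 173 < 213.06636, so the plaintiff rejects.

Reject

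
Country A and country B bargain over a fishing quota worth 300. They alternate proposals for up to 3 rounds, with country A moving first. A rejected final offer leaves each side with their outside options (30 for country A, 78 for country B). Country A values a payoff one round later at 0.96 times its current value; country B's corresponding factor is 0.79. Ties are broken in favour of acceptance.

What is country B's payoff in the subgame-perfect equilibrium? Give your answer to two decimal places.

Work backward from the last round.
Round 3 (country A proposes): country B gets 78 if talks fail, so country A offers 78 and keeps 222.
Round 2 (country B proposes): country A can get 222 next round, worth 0.96 × 222 = 213.12 now, so country B offers 213.12, keeping 86.88.
Round 1 (country A proposes): country B can get 86.88 next round, worth 0.79 × 86.88 = 68.6352 now, so country A offers 68.6352, keeping 231.3648.

68.64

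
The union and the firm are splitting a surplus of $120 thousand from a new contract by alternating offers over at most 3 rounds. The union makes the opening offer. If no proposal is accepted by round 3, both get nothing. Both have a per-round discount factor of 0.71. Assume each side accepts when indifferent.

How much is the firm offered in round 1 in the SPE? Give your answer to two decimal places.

Round 3 (the union proposes): rejection yields 0 for the firm; the union offers 0 and keeps 120.
Round 2 (the firm proposes): the union can get 120 next round, worth 0.71 × 120 = 85.2 now. The firm offers 85.2 and keeps 120 − 85.2 = 34.8.
Round 1 (the union proposes): the firm can get 34.8 next round, worth 0.71 × 34.8 = 24.708 now, so the union offers 24.708, keeping 95.292.

24.71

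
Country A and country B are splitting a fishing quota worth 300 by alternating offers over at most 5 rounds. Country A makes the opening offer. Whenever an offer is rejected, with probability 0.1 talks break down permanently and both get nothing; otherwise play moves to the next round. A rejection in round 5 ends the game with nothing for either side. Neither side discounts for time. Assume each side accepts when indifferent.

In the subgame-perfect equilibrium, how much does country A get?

251.13

Round 5 (country A proposes): rejection yields 0 for country B; country A offers 0 and keeps 300.
Round 4 (country B proposes): rejecting gives country A an expected 0.9 × 300 = 270; country B offers that and keeps 30.
Round 3 (country A proposes): rejecting gives country B an expected 0.9 × 30 = 27. Country A offers 27 and keeps 300 − 27 = 273.
Round 2 (country B proposes): rejecting gives country A an expected 0.9 × 273 = 245.7; country B offers that and keeps 54.3.
Round 1 (country A proposes): rejecting gives country B an expected 0.9 × 54.3 = 48.87. Country A offers 48.87 and keeps 300 − 48.87 = 251.13.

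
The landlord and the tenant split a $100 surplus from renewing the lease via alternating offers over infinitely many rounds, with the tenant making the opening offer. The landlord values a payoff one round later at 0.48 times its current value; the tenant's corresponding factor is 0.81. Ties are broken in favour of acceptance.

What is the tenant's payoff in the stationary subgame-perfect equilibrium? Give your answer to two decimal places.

Let x be the tenant's share when the tenant proposes and y be the landlord's share when the landlord proposes.
The landlord accepts iff offered ≥ 0.48·y, so x = 100 − 0.48y. Symmetrically y = 100 − 0.81x.
Substituting: x = 100 − 0.48(100 − 0.81x), giving x(1 − 0.81·0.48) = 100(1 − 0.48).
So x = 100 × 0.52 / 0.6112 ≈ 85.0785, and the landlord receives 100 − x ≈ 14.9215.

85.08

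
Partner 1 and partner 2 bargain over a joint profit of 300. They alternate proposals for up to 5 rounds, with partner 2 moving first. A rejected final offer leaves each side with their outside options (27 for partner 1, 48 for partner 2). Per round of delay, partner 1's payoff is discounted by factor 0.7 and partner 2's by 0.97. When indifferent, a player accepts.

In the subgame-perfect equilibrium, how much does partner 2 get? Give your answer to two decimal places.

Round 5 (partner 2 proposes): partner 1 gets 27 if talks fail, so partner 2 offers 27 and keeps 273.
Round 4 (partner 1 proposes): partner 2 can get 273 next round, worth 0.97 × 273 = 264.81 now. Partner 1 offers 264.81 and keeps 300 − 264.81 = 35.19.
Round 3 (partner 2 proposes): partner 1 can get 35.19 next round, worth 0.7 × 35.19 = 24.633 now; partner 2 offers that and keeps 275.367.
Round 2 (partner 1 proposes): partner 2 can get 275.367 next round, worth 0.97 × 275.367 = 267.10599 now, so partner 1 offers 267.10599, keeping 32.89401.
Round 1 (partner 2 proposes): partner 1 can get 32.89401 next round, worth 0.7 × 32.89401 = 23.025807 now. Partner 2 offers 23.025807 and keeps 300 − 23.025807 = 276.974193.

276.97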